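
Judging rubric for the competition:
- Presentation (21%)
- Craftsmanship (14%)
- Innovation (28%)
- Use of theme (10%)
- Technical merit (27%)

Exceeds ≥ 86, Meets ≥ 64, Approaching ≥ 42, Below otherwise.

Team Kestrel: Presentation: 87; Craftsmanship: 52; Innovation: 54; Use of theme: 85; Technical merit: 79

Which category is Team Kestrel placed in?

Weighted total:
  Presentation 87 × 0.21 = 18.27
  Craftsmanship 52 × 0.14 = 7.28
  Innovation 54 × 0.28 = 15.12
  Use of theme 85 × 0.1 = 8.5
  Technical merit 79 × 0.27 = 21.33
Sum = 70.5
70.5 is ≥ 64 and < 86 → Meets

Meets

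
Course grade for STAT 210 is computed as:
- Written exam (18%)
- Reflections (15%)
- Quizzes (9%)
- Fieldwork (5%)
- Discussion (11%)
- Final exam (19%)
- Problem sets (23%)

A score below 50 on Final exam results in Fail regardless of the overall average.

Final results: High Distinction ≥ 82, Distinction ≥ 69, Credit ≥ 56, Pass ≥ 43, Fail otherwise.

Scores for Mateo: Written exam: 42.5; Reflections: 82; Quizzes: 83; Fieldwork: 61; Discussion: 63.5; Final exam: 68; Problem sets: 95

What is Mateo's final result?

Final exam score 68 ≥ 50: minimum met.
Weighted total:
  Written exam 42.5 × 0.18 = 7.65
  Reflections 82 × 0.15 = 12.3
  Quizzes 83 × 0.09 = 7.47
  Fieldwork 61 × 0.05 = 3.05
  Discussion 63.5 × 0.11 = 6.985
  Final exam 68 × 0.19 = 12.92
  Problem sets 95 × 0.23 = 21.85
Sum = 72.225
72.225 is ≥ 69 and < 82 → Distinction

Distinction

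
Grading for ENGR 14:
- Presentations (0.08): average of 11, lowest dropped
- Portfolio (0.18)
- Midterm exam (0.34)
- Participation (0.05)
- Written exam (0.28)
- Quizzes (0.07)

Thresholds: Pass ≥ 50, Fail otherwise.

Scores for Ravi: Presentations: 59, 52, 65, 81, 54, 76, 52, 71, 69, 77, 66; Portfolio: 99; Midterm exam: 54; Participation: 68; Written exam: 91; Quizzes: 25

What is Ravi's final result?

Pass

Presentations: drop 52 → average of remaining 10 = 670/10 = 67
Weighted total:
  Presentations 67 × 0.08 = 5.36
  Portfolio 99 × 0.18 = 17.82
  Midterm exam 54 × 0.34 = 18.36
  Participation 68 × 0.05 = 3.4
  Written exam 91 × 0.28 = 25.48
  Quizzes 25 × 0.07 = 1.75
Sum = 72.17
72.17 ≥ 50 → Pass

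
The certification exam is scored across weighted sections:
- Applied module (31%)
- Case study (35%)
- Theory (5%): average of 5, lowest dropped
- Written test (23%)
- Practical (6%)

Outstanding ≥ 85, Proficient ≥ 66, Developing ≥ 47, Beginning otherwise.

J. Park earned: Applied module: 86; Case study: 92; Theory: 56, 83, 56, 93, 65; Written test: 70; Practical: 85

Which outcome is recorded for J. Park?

Theory: drop 56 → average of remaining 4 = 297/4 = 74.25
Weighted total:
  Applied module 86 × 0.31 = 26.66
  Case study 92 × 0.35 = 32.2
  Theory 74.25 × 0.05 = 3.7125
  Written test 70 × 0.23 = 16.1
  Practical 85 × 0.06 = 5.1
Sum = 83.7725
83.7725 is ≥ 66 and < 85 → Proficient

Proficient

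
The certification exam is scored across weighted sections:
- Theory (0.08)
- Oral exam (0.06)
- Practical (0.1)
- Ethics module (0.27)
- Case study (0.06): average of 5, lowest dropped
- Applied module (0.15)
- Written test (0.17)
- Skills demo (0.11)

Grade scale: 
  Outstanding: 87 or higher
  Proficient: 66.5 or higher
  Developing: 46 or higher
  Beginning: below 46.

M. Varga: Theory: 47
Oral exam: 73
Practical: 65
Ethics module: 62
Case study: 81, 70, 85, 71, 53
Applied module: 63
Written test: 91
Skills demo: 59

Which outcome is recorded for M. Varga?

Proficient

Case study: drop 53 → average of remaining 4 = 307/4 = 76.75
Weighted total:
  Theory 47 × 0.08 = 3.76
  Oral exam 73 × 0.06 = 4.38
  Practical 65 × 0.1 = 6.5
  Ethics module 62 × 0.27 = 16.74
  Case study 76.75 × 0.06 = 4.605
  Applied module 63 × 0.15 = 9.45
  Written test 91 × 0.17 = 15.47
  Skills demo 59 × 0.11 = 6.49
Sum = 67.395
67.395 is ≥ 66.5 and < 87 → Proficient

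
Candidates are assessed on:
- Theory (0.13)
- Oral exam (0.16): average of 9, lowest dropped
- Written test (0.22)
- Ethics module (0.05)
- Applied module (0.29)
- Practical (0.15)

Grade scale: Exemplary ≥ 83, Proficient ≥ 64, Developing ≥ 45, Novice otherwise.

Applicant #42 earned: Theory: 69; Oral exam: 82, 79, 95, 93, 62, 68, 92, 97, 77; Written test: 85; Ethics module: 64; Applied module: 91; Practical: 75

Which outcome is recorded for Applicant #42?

Oral exam: drop 62 → average of remaining 8 = 683/8 = 85.375
Weighted total:
  Theory 69 × 0.13 = 8.97
  Oral exam 85.375 × 0.16 = 13.66
  Written test 85 × 0.22 = 18.7
  Ethics module 64 × 0.05 = 3.2
  Applied module 91 × 0.29 = 26.39
  Practical 75 × 0.15 = 11.25
Sum = 82.17
82.17 is ≥ 64 and < 83 → Proficient

Proficient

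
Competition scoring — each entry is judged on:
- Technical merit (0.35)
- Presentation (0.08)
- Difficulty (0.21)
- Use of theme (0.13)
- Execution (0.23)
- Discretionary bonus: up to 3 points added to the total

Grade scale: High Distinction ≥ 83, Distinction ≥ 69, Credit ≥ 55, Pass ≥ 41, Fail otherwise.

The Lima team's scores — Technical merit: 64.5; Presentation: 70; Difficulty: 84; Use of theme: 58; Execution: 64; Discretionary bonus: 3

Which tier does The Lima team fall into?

Weighted total:
  Technical merit 64.5 × 0.35 = 22.575
  Presentation 70 × 0.08 = 5.6
  Difficulty 84 × 0.21 = 17.64
  Use of theme 58 × 0.13 = 7.54
  Execution 64 × 0.23 = 14.72
Sum = 68.075
Discretionary bonus: 68.075 + 3 = 71.075
71.075 is ≥ 69 and < 83 → Distinction

Distinction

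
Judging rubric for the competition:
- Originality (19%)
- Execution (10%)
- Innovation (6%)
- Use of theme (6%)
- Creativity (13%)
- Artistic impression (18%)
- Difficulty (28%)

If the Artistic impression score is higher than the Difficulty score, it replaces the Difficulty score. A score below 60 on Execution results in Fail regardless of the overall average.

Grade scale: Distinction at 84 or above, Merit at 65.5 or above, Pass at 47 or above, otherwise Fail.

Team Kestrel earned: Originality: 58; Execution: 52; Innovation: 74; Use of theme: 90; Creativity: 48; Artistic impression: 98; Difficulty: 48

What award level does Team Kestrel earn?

Artistic impression (98) > Difficulty (48), so Difficulty counts as 98.
Execution score 52 < 60: minimum not met.
Weighted total:
  Originality 58 × 0.19 = 11.02
  Execution 52 × 0.1 = 5.2
  Innovation 74 × 0.06 = 4.44
  Use of theme 90 × 0.06 = 5.4
  Creativity 48 × 0.13 = 6.24
  Artistic impression 98 × 0.18 = 17.64
  Difficulty 98 × 0.28 = 27.44
Sum = 77.38
Because the Execution minimum was not met, the result is Fail.

Fail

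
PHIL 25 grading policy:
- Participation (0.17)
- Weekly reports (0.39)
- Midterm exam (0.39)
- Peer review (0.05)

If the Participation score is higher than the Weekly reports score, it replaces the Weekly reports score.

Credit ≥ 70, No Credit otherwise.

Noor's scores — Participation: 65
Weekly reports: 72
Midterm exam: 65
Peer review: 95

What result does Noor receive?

No Credit

Participation (65) ≤ Weekly reports (72), so Weekly reports stays at 72.
Weighted total:
  Participation 65 × 0.17 = 11.05
  Weekly reports 72 × 0.39 = 28.08
  Midterm exam 65 × 0.39 = 25.35
  Peer review 95 × 0.05 = 4.75
Sum = 69.23
69.23 < 70 → No Credit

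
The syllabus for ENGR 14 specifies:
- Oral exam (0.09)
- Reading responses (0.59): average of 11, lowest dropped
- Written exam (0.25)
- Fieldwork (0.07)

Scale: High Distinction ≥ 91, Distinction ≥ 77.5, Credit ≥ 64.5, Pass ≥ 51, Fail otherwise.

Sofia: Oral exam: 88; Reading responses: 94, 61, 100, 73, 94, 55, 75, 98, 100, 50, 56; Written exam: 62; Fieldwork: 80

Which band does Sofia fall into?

Reading responses: drop 50 → average of remaining 10 = 806/10 = 80.6
Weighted total:
  Oral exam 88 × 0.09 = 7.92
  Reading responses 80.6 × 0.59 = 47.554
  Written exam 62 × 0.25 = 15.5
  Fieldwork 80 × 0.07 = 5.6
Sum = 76.574
76.574 is ≥ 64.5 and < 77.5 → Credit

Credit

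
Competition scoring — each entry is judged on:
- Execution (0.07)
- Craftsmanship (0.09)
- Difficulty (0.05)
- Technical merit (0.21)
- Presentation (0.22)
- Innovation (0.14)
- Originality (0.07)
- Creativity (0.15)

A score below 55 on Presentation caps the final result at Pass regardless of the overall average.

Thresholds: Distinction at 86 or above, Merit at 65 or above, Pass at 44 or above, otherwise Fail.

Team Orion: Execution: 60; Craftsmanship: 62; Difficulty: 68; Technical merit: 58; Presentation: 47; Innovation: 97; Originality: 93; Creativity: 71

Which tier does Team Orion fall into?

Presentation score 47 < 55: minimum not met.
Weighted total:
  Execution 60 × 0.07 = 4.2
  Craftsmanship 62 × 0.09 = 5.58
  Difficulty 68 × 0.05 = 3.4
  Technical merit 58 × 0.21 = 12.18
  Presentation 47 × 0.22 = 10.34
  Innovation 97 × 0.14 = 13.58
  Originality 93 × 0.07 = 6.51
  Creativity 71 × 0.15 = 10.65
Sum = 66.44
66.44 would be Merit; cap at Pass applies → Pass.

Pass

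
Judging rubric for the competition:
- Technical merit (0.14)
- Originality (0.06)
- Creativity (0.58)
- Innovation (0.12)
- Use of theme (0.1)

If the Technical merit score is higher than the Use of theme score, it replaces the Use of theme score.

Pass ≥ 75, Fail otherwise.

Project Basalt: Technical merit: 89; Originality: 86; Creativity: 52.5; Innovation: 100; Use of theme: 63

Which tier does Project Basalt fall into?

Technical merit (89) > Use of theme (63), so Use of theme counts as 89.
Weighted total:
  Technical merit 89 × 0.14 = 12.46
  Originality 86 × 0.06 = 5.16
  Creativity 52.5 × 0.58 = 30.45
  Innovation 100 × 0.12 = 12
  Use of theme 89 × 0.1 = 8.9
Sum = 68.97
68.97 < 75 → Fail

Fail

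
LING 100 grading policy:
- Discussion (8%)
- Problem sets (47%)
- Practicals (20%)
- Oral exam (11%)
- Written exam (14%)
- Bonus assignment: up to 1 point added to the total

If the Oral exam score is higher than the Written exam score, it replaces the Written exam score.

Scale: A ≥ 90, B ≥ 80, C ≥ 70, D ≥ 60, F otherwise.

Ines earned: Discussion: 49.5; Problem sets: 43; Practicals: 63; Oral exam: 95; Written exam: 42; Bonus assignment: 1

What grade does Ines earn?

Oral exam (95) > Written exam (42), so Written exam counts as 95.
Weighted total:
  Discussion 49.5 × 0.08 = 3.96
  Problem sets 43 × 0.47 = 20.21
  Practicals 63 × 0.2 = 12.6
  Oral exam 95 × 0.11 = 10.45
  Written exam 95 × 0.14 = 13.3
Sum = 60.52
Bonus assignment: 60.52 + 1 = 61.52
61.52 is ≥ 60 and < 70 → D

D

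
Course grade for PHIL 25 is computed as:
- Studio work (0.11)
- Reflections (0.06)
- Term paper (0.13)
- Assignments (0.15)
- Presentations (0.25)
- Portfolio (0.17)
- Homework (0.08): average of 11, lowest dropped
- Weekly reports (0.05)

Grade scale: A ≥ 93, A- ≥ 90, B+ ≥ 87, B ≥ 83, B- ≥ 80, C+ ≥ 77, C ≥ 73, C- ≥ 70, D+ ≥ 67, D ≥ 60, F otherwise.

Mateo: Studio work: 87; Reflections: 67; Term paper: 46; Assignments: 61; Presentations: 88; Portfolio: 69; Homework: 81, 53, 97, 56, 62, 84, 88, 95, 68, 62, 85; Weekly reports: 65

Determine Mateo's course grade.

C-

Homework: drop 53 → average of remaining 10 = 778/10 = 77.8
Weighted total:
  Studio work 87 × 0.11 = 9.57
  Reflections 67 × 0.06 = 4.02
  Term paper 46 × 0.13 = 5.98
  Assignments 61 × 0.15 = 9.15
  Presentations 88 × 0.25 = 22
  Portfolio 69 × 0.17 = 11.73
  Homework 77.8 × 0.08 = 6.224
  Weekly reports 65 × 0.05 = 3.25
Sum = 71.924
71.924 is ≥ 70 and < 73 → C-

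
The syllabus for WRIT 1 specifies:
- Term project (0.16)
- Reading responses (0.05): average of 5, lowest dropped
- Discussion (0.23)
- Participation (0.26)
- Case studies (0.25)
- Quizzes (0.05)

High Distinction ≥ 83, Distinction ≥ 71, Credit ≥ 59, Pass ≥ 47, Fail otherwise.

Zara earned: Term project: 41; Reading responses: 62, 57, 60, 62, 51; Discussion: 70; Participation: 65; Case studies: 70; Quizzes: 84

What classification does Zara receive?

Credit

Reading responses: drop 51 → average of remaining 4 = 241/4 = 60.25
Weighted total:
  Term project 41 × 0.16 = 6.56
  Reading responses 60.25 × 0.05 = 3.0125
  Discussion 70 × 0.23 = 16.1
  Participation 65 × 0.26 = 16.9
  Case studies 70 × 0.25 = 17.5
  Quizzes 84 × 0.05 = 4.2
Sum = 64.2725
64.2725 is ≥ 59 and < 71 → Credit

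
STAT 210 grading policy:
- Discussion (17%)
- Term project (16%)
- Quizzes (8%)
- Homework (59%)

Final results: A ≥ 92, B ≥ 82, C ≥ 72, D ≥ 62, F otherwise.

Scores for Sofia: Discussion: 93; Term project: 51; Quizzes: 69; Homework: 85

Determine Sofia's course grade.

Weighted total:
  Discussion 93 × 0.17 = 15.81
  Term project 51 × 0.16 = 8.16
  Quizzes 69 × 0.08 = 5.52
  Homework 85 × 0.59 = 50.15
Sum = 79.64
79.64 is ≥ 72 and < 82 → C

C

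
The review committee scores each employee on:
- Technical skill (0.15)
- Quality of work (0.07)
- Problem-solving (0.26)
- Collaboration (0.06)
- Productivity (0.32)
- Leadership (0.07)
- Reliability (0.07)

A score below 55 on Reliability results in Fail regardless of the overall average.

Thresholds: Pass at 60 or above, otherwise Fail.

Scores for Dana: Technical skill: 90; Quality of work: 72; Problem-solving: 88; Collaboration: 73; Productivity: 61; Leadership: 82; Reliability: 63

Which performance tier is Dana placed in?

Reliability score 63 ≥ 55: minimum met.
Weighted total:
  Technical skill 90 × 0.15 = 13.5
  Quality of work 72 × 0.07 = 5.04
  Problem-solving 88 × 0.26 = 22.88
  Collaboration 73 × 0.06 = 4.38
  Productivity 61 × 0.32 = 19.52
  Leadership 82 × 0.07 = 5.74
  Reliability 63 × 0.07 = 4.41
Sum = 75.47
75.47 ≥ 60 → Pass

Pass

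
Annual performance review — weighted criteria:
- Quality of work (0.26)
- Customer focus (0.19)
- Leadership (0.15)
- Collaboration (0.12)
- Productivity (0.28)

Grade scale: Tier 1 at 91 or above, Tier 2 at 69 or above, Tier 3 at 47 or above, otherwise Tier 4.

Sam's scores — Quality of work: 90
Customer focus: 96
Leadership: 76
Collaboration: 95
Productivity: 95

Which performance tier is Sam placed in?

Weighted total:
  Quality of work 90 × 0.26 = 23.4
  Customer focus 96 × 0.19 = 18.24
  Leadership 76 × 0.15 = 11.4
  Collaboration 95 × 0.12 = 11.4
  Productivity 95 × 0.28 = 26.6
Sum = 91.04
91.04 ≥ 91 → Tier 1

Tier 1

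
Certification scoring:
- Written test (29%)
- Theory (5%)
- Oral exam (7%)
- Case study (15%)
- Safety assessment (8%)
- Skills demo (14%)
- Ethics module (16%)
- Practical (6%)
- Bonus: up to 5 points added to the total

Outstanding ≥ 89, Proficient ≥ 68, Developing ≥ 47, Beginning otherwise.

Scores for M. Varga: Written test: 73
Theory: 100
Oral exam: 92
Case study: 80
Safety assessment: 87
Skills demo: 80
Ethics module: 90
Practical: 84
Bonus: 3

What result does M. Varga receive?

Weighted total:
  Written test 73 × 0.29 = 21.17
  Theory 100 × 0.05 = 5
  Oral exam 92 × 0.07 = 6.44
  Case study 80 × 0.15 = 12
  Safety assessment 87 × 0.08 = 6.96
  Skills demo 80 × 0.14 = 11.2
  Ethics module 90 × 0.16 = 14.4
  Practical 84 × 0.06 = 5.04
Sum = 82.21
Bonus: 82.21 + 3 = 85.21
85.21 is ≥ 68 and < 89 → Proficient

Proficient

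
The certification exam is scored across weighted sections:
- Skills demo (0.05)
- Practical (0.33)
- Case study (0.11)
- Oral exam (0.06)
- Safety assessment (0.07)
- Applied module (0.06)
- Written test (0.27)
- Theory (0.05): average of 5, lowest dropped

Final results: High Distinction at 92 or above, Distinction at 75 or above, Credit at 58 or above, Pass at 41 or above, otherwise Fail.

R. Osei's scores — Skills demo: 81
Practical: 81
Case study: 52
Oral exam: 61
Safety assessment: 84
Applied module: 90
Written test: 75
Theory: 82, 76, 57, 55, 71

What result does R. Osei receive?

Distinction

Theory: drop 55 → average of remaining 4 = 286/4 = 71.5
Weighted total:
  Skills demo 81 × 0.05 = 4.05
  Practical 81 × 0.33 = 26.73
  Case study 52 × 0.11 = 5.72
  Oral exam 61 × 0.06 = 3.66
  Safety assessment 84 × 0.07 = 5.88
  Applied module 90 × 0.06 = 5.4
  Written test 75 × 0.27 = 20.25
  Theory 71.5 × 0.05 = 3.575
Sum = 75.265
75.265 is ≥ 75 and < 92 → Distinction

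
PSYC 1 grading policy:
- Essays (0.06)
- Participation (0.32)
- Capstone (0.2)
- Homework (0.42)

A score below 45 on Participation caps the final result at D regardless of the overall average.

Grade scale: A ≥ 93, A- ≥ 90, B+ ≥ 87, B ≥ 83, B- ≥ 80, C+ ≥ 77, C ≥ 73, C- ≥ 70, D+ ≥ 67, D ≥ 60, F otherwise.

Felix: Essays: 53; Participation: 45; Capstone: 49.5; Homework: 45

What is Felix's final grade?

F

Participation score 45 ≥ 45: minimum met.
Weighted total:
  Essays 53 × 0.06 = 3.18
  Participation 45 × 0.32 = 14.4
  Capstone 49.5 × 0.2 = 9.9
  Homework 45 × 0.42 = 18.9
Sum = 46.38
46.38 < 60 → F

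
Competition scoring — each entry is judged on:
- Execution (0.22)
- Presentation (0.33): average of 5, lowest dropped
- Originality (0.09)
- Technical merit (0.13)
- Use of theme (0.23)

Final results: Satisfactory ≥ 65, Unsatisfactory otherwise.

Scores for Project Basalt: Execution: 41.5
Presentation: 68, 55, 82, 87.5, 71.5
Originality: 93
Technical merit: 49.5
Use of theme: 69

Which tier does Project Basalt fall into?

Satisfactory

Presentation: drop 55 → average of remaining 4 = 309/4 = 77.25
Weighted total:
  Execution 41.5 × 0.22 = 9.13
  Presentation 77.25 × 0.33 = 25.4925
  Originality 93 × 0.09 = 8.37
  Technical merit 49.5 × 0.13 = 6.435
  Use of theme 69 × 0.23 = 15.87
Sum = 65.2975
65.2975 ≥ 65 → Satisfactory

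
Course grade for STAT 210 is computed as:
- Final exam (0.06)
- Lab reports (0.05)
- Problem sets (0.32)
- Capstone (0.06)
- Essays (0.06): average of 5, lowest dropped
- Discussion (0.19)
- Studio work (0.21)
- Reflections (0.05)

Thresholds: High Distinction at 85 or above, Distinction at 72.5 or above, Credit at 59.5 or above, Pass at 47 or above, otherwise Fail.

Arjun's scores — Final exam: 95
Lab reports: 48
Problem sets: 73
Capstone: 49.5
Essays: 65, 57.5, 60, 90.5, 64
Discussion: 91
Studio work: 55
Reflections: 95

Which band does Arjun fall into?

Essays: drop 57.5 → average of remaining 4 = 279.5/4 = 69.875
Weighted total:
  Final exam 95 × 0.06 = 5.7
  Lab reports 48 × 0.05 = 2.4
  Problem sets 73 × 0.32 = 23.36
  Capstone 49.5 × 0.06 = 2.97
  Essays 69.875 × 0.06 = 4.1925
  Discussion 91 × 0.19 = 17.29
  Studio work 55 × 0.21 = 11.55
  Reflections 95 × 0.05 = 4.75
Sum = 72.2125
72.2125 is ≥ 59.5 and < 72.5 → Credit

Credit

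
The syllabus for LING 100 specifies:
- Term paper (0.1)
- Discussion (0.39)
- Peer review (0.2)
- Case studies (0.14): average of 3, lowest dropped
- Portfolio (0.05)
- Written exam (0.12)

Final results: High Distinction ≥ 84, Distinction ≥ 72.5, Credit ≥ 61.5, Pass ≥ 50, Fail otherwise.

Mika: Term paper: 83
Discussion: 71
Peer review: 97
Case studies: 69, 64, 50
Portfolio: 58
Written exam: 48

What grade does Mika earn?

Distinction

Case studies: drop 50 → average of remaining 2 = 133/2 = 66.5
Weighted total:
  Term paper 83 × 0.1 = 8.3
  Discussion 71 × 0.39 = 27.69
  Peer review 97 × 0.2 = 19.4
  Case studies 66.5 × 0.14 = 9.31
  Portfolio 58 × 0.05 = 2.9
  Written exam 48 × 0.12 = 5.76
Sum = 73.36
73.36 is ≥ 72.5 and < 84 → Distinction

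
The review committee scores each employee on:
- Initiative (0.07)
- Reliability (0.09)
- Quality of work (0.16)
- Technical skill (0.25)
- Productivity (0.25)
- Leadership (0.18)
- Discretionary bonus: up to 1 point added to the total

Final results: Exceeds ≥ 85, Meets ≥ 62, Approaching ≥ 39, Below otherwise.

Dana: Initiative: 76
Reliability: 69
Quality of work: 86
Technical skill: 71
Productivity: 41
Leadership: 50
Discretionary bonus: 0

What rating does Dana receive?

Weighted total:
  Initiative 76 × 0.07 = 5.32
  Reliability 69 × 0.09 = 6.21
  Quality of work 86 × 0.16 = 13.76
  Technical skill 71 × 0.25 = 17.75
  Productivity 41 × 0.25 = 10.25
  Leadership 50 × 0.18 = 9
Sum = 62.29
Discretionary bonus: 62.29 + 0 = 62.29
62.29 is ≥ 62 and < 85 → Meets

Meets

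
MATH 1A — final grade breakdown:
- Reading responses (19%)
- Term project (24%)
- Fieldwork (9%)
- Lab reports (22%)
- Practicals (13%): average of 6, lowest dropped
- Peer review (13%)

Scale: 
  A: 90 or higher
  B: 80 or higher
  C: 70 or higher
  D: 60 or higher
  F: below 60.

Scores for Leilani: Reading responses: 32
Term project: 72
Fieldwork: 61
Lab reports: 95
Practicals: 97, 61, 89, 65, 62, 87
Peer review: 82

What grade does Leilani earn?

Practicals: drop 61 → average of remaining 5 = 400/5 = 80
Weighted total:
  Reading responses 32 × 0.19 = 6.08
  Term project 72 × 0.24 = 17.28
  Fieldwork 61 × 0.09 = 5.49
  Lab reports 95 × 0.22 = 20.9
  Practicals 80 × 0.13 = 10.4
  Peer review 82 × 0.13 = 10.66
Sum = 70.81
70.81 is ≥ 70 and < 80 → C

C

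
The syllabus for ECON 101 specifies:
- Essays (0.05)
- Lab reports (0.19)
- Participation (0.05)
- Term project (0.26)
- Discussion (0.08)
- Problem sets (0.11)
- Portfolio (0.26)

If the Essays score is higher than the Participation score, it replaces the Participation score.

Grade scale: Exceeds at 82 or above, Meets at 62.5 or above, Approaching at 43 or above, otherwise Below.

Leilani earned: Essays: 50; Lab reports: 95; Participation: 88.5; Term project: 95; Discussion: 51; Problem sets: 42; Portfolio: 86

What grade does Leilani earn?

Meets

Essays (50) ≤ Participation (88.5), so Participation stays at 88.5.
Weighted total:
  Essays 50 × 0.05 = 2.5
  Lab reports 95 × 0.19 = 18.05
  Participation 88.5 × 0.05 = 4.425
  Term project 95 × 0.26 = 24.7
  Discussion 51 × 0.08 = 4.08
  Problem sets 42 × 0.11 = 4.62
  Portfolio 86 × 0.26 = 22.36
Sum = 80.735
80.735 is ≥ 62.5 and < 82 → Meets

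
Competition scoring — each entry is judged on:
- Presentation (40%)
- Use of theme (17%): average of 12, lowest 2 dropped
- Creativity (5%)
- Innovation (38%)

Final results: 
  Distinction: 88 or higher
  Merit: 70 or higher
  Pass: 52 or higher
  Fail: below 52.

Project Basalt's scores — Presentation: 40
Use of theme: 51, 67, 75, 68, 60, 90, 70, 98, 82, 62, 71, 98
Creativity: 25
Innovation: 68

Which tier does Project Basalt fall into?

Pass

Use of theme: drop 51, 60 → average of remaining 10 = 781/10 = 78.1
Weighted total:
  Presentation 40 × 0.4 = 16
  Use of theme 78.1 × 0.17 = 13.277
  Creativity 25 × 0.05 = 1.25
  Innovation 68 × 0.38 = 25.84
Sum = 56.367
56.367 is ≥ 52 and < 70 → Pass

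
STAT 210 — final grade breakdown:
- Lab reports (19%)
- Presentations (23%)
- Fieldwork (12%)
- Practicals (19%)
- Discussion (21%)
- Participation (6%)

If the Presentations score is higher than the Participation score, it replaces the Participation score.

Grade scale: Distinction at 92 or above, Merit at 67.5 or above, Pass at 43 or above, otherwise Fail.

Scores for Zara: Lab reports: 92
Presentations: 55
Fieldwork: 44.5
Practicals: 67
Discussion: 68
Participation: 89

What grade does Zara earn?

Merit

Presentations (55) ≤ Participation (89), so Participation stays at 89.
Weighted total:
  Lab reports 92 × 0.19 = 17.48
  Presentations 55 × 0.23 = 12.65
  Fieldwork 44.5 × 0.12 = 5.34
  Practicals 67 × 0.19 = 12.73
  Discussion 68 × 0.21 = 14.28
  Participation 89 × 0.06 = 5.34
Sum = 67.82
67.82 is ≥ 67.5 and < 92 → Merit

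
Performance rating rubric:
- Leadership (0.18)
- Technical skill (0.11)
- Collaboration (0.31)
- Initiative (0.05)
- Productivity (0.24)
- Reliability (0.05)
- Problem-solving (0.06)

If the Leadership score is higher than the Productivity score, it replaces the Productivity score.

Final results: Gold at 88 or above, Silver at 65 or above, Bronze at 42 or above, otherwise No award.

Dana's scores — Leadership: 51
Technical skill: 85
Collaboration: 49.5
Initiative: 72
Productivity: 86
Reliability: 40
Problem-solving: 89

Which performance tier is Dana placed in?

Leadership (51) ≤ Productivity (86), so Productivity stays at 86.
Weighted total:
  Leadership 51 × 0.18 = 9.18
  Technical skill 85 × 0.11 = 9.35
  Collaboration 49.5 × 0.31 = 15.345
  Initiative 72 × 0.05 = 3.6
  Productivity 86 × 0.24 = 20.64
  Reliability 40 × 0.05 = 2
  Problem-solving 89 × 0.06 = 5.34
Sum = 65.455
65.455 is ≥ 65 and < 88 → Silver

Silver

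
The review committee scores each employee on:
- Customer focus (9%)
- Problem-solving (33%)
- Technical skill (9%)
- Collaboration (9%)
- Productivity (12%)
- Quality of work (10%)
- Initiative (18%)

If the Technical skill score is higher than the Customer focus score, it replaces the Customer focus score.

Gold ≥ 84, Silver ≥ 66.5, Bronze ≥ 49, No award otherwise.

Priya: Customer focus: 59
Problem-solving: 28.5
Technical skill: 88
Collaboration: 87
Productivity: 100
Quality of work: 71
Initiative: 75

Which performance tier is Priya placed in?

Technical skill (88) > Customer focus (59), so Customer focus counts as 88.
Weighted total:
  Customer focus 88 × 0.09 = 7.92
  Problem-solving 28.5 × 0.33 = 9.405
  Technical skill 88 × 0.09 = 7.92
  Collaboration 87 × 0.09 = 7.83
  Productivity 100 × 0.12 = 12
  Quality of work 71 × 0.1 = 7.1
  Initiative 75 × 0.18 = 13.5
Sum = 65.675
65.675 is ≥ 49 and < 66.5 → Bronze

Bronze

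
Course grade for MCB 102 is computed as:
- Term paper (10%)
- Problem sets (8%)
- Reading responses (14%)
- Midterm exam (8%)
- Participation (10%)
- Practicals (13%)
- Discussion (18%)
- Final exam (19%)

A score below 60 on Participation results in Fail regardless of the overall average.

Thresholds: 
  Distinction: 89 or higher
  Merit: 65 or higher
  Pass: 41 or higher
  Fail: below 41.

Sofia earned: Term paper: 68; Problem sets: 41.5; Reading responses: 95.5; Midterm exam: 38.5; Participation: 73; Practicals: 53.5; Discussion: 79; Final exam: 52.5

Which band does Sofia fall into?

Participation score 73 ≥ 60: minimum met.
Weighted total:
  Term paper 68 × 0.1 = 6.8
  Problem sets 41.5 × 0.08 = 3.32
  Reading responses 95.5 × 0.14 = 13.37
  Midterm exam 38.5 × 0.08 = 3.08
  Participation 73 × 0.1 = 7.3
  Practicals 53.5 × 0.13 = 6.955
  Discussion 79 × 0.18 = 14.22
  Final exam 52.5 × 0.19 = 9.975
Sum = 65.02
65.02 is ≥ 65 and < 89 → Merit

Merit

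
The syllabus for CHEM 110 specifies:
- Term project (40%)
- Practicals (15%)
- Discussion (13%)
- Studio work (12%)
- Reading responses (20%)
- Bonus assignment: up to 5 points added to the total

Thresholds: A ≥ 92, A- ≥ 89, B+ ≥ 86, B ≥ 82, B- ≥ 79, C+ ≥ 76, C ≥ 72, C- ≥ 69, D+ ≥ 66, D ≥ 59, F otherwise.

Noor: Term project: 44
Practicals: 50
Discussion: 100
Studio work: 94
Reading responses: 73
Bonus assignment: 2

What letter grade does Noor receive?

Weighted total:
  Term project 44 × 0.4 = 17.6
  Practicals 50 × 0.15 = 7.5
  Discussion 100 × 0.13 = 13
  Studio work 94 × 0.12 = 11.28
  Reading responses 73 × 0.2 = 14.6
Sum = 63.98
Bonus assignment: 63.98 + 2 = 65.98
65.98 is ≥ 59 and < 66 → D

D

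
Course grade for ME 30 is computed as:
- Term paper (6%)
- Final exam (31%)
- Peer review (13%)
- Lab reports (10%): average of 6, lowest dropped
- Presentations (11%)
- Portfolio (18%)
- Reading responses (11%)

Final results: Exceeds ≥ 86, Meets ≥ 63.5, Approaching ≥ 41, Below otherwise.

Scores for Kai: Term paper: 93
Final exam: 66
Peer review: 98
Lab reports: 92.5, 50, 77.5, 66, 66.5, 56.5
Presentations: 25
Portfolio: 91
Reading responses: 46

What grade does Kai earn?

Meets

Lab reports: drop 50 → average of remaining 5 = 359/5 = 71.8
Weighted total:
  Term paper 93 × 0.06 = 5.58
  Final exam 66 × 0.31 = 20.46
  Peer review 98 × 0.13 = 12.74
  Lab reports 71.8 × 0.1 = 7.18
  Presentations 25 × 0.11 = 2.75
  Portfolio 91 × 0.18 = 16.38
  Reading responses 46 × 0.11 = 5.06
Sum = 70.15
70.15 is ≥ 63.5 and < 86 → Meets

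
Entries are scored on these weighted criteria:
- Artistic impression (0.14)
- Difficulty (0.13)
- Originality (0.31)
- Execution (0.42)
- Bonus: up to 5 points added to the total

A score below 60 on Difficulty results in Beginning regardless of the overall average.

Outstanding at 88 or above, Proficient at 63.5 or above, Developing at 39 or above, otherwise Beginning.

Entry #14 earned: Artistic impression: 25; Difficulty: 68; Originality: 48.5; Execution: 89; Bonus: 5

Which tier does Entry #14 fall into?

Proficient

Difficulty score 68 ≥ 60: minimum met.
Weighted total:
  Artistic impression 25 × 0.14 = 3.5
  Difficulty 68 × 0.13 = 8.84
  Originality 48.5 × 0.31 = 15.035
  Execution 89 × 0.42 = 37.38
Sum = 64.755
Bonus: 64.755 + 5 = 69.755
69.755 is ≥ 63.5 and < 88 → Proficient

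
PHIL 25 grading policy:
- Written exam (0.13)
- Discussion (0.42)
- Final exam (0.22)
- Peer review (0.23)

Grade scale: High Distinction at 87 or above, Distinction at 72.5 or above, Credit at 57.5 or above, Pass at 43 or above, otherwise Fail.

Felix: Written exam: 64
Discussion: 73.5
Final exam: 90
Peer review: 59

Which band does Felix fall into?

Distinction

Weighted total:
  Written exam 64 × 0.13 = 8.32
  Discussion 73.5 × 0.42 = 30.87
  Final exam 90 × 0.22 = 19.8
  Peer review 59 × 0.23 = 13.57
Sum = 72.56
72.56 is ≥ 72.5 and < 87 → Distinction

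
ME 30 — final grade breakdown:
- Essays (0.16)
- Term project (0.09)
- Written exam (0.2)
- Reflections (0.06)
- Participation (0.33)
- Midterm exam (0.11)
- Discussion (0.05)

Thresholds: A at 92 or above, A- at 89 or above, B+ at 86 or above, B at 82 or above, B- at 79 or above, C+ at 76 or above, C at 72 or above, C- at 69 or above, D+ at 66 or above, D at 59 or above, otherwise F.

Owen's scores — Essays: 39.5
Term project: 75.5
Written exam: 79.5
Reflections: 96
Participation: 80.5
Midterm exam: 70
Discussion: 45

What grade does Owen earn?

Weighted total:
  Essays 39.5 × 0.16 = 6.32
  Term project 75.5 × 0.09 = 6.795
  Written exam 79.5 × 0.2 = 15.9
  Reflections 96 × 0.06 = 5.76
  Participation 80.5 × 0.33 = 26.565
  Midterm exam 70 × 0.11 = 7.7
  Discussion 45 × 0.05 = 2.25
Sum = 71.29
71.29 is ≥ 69 and < 72 → C-

C-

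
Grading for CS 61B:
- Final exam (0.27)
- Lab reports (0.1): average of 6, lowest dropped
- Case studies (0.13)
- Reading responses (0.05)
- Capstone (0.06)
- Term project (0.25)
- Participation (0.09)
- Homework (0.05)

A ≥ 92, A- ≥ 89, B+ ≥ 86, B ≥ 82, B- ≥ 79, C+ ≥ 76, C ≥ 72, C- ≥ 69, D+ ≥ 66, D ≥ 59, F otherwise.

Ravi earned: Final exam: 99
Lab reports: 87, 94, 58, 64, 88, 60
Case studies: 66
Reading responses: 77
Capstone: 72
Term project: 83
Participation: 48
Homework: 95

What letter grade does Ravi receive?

B-

Lab reports: drop 58 → average of remaining 5 = 393/5 = 78.6
Weighted total:
  Final exam 99 × 0.27 = 26.73
  Lab reports 78.6 × 0.1 = 7.86
  Case studies 66 × 0.13 = 8.58
  Reading responses 77 × 0.05 = 3.85
  Capstone 72 × 0.06 = 4.32
  Term project 83 × 0.25 = 20.75
  Participation 48 × 0.09 = 4.32
  Homework 95 × 0.05 = 4.75
Sum = 81.16
81.16 is ≥ 79 and < 82 → B-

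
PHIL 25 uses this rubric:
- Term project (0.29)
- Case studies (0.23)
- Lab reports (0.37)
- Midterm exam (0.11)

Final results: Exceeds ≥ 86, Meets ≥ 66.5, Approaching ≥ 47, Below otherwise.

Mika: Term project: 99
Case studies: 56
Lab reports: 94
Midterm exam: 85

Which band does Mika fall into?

Meets

Weighted total:
  Term project 99 × 0.29 = 28.71
  Case studies 56 × 0.23 = 12.88
  Lab reports 94 × 0.37 = 34.78
  Midterm exam 85 × 0.11 = 9.35
Sum = 85.72
85.72 is ≥ 66.5 and < 86 → Meets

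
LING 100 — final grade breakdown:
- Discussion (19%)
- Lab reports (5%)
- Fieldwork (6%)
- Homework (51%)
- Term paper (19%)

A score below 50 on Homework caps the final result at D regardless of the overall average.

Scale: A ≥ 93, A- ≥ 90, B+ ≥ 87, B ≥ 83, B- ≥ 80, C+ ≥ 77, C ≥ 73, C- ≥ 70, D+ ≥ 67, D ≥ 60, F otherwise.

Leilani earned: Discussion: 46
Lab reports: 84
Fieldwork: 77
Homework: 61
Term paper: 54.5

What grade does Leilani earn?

Homework score 61 ≥ 50: minimum met.
Weighted total:
  Discussion 46 × 0.19 = 8.74
  Lab reports 84 × 0.05 = 4.2
  Fieldwork 77 × 0.06 = 4.62
  Homework 61 × 0.51 = 31.11
  Term paper 54.5 × 0.19 = 10.355
Sum = 59.025
59.025 < 60 → F

F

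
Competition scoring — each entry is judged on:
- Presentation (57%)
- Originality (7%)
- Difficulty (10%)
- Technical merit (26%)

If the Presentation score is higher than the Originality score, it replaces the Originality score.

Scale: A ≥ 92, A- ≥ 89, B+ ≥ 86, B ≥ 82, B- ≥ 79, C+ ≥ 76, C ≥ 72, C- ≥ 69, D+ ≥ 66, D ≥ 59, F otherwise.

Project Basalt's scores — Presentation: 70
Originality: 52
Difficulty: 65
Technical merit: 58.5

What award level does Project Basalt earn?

Presentation (70) > Originality (52), so Originality counts as 70.
Weighted total:
  Presentation 70 × 0.57 = 39.9
  Originality 70 × 0.07 = 4.9
  Difficulty 65 × 0.1 = 6.5
  Technical merit 58.5 × 0.26 = 15.21
Sum = 66.51
66.51 is ≥ 66 and < 69 → D+

D+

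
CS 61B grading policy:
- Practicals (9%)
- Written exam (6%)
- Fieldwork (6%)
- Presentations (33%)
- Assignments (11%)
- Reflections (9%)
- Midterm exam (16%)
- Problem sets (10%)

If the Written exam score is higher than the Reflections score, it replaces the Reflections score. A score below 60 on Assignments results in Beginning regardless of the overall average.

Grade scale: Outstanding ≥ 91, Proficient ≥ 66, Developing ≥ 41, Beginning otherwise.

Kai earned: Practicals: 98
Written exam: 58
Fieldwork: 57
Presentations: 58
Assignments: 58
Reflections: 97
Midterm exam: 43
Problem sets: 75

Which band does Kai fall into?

Beginning

Written exam (58) ≤ Reflections (97), so Reflections stays at 97.
Assignments score 58 < 60: minimum not met.
Weighted total:
  Practicals 98 × 0.09 = 8.82
  Written exam 58 × 0.06 = 3.48
  Fieldwork 57 × 0.06 = 3.42
  Presentations 58 × 0.33 = 19.14
  Assignments 58 × 0.11 = 6.38
  Reflections 97 × 0.09 = 8.73
  Midterm exam 43 × 0.16 = 6.88
  Problem sets 75 × 0.1 = 7.5
Sum = 64.35
Because the Assignments minimum was not met, the result is Beginning.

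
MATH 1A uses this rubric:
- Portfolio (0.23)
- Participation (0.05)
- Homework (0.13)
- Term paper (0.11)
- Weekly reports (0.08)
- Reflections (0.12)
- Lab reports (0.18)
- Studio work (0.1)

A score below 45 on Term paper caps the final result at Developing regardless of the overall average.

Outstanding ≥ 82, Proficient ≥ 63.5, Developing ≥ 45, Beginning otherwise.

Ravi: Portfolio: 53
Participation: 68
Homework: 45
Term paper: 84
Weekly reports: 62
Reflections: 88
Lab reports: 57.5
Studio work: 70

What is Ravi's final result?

Term paper score 84 ≥ 45: minimum met.
Weighted total:
  Portfolio 53 × 0.23 = 12.19
  Participation 68 × 0.05 = 3.4
  Homework 45 × 0.13 = 5.85
  Term paper 84 × 0.11 = 9.24
  Weekly reports 62 × 0.08 = 4.96
  Reflections 88 × 0.12 = 10.56
  Lab reports 57.5 × 0.18 = 10.35
  Studio work 70 × 0.1 = 7
Sum = 63.55
63.55 is ≥ 63.5 and < 82 → Proficient

Proficient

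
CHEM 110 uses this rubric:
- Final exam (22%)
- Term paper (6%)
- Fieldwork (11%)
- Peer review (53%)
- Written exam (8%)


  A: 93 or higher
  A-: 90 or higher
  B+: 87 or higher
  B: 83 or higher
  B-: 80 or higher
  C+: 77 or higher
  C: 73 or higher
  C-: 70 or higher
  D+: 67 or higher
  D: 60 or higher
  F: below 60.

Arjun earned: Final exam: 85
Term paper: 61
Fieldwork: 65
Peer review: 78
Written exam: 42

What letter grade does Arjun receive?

Weighted total:
  Final exam 85 × 0.22 = 18.7
  Term paper 61 × 0.06 = 3.66
  Fieldwork 65 × 0.11 = 7.15
  Peer review 78 × 0.53 = 41.34
  Written exam 42 × 0.08 = 3.36
Sum = 74.21
74.21 is ≥ 73 and < 77 → C

C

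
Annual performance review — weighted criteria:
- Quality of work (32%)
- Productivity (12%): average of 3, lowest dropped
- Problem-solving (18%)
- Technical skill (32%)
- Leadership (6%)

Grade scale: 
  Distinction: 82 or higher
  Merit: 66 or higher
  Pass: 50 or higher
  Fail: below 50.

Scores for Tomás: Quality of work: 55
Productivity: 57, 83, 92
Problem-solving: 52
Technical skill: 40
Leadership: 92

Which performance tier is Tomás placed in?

Pass

Productivity: drop 57 → average of remaining 2 = 175/2 = 87.5
Weighted total:
  Quality of work 55 × 0.32 = 17.6
  Productivity 87.5 × 0.12 = 10.5
  Problem-solving 52 × 0.18 = 9.36
  Technical skill 40 × 0.32 = 12.8
  Leadership 92 × 0.06 = 5.52
Sum = 55.78
55.78 is ≥ 50 and < 66 → Pass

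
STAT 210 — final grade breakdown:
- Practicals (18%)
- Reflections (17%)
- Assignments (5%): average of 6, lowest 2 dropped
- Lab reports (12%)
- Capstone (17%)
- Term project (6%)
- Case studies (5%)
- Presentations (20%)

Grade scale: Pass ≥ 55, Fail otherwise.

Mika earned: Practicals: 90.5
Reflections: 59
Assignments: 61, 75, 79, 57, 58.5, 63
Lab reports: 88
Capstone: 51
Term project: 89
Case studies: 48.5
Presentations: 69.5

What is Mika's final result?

Assignments: drop 57, 58.5 → average of remaining 4 = 278/4 = 69.5
Weighted total:
  Practicals 90.5 × 0.18 = 16.29
  Reflections 59 × 0.17 = 10.03
  Assignments 69.5 × 0.05 = 3.475
  Lab reports 88 × 0.12 = 10.56
  Capstone 51 × 0.17 = 8.67
  Term project 89 × 0.06 = 5.34
  Case studies 48.5 × 0.05 = 2.425
  Presentations 69.5 × 0.2 = 13.9
Sum = 70.69
70.69 ≥ 55 → Pass

Pass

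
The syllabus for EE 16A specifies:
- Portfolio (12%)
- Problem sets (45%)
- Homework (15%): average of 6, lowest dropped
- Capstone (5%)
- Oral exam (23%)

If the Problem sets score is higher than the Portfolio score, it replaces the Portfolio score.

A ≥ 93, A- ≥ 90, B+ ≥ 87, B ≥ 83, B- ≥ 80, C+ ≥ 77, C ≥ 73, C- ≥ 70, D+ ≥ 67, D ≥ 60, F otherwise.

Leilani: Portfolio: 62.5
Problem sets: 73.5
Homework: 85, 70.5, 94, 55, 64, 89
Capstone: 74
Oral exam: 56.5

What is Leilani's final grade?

C-

Homework: drop 55 → average of remaining 5 = 402.5/5 = 80.5
Problem sets (73.5) > Portfolio (62.5), so Portfolio counts as 73.5.
Weighted total:
  Portfolio 73.5 × 0.12 = 8.82
  Problem sets 73.5 × 0.45 = 33.075
  Homework 80.5 × 0.15 = 12.075
  Capstone 74 × 0.05 = 3.7
  Oral exam 56.5 × 0.23 = 12.995
Sum = 70.665
70.665 is ≥ 70 and < 73 → C-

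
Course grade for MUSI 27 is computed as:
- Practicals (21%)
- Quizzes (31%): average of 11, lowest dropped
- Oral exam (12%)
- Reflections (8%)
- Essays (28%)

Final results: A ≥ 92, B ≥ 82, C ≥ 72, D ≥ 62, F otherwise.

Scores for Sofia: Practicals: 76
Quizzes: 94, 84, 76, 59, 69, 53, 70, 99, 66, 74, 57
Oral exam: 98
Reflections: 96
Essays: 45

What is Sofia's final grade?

Quizzes: drop 53 → average of remaining 10 = 748/10 = 74.8
Weighted total:
  Practicals 76 × 0.21 = 15.96
  Quizzes 74.8 × 0.31 = 23.188
  Oral exam 98 × 0.12 = 11.76
  Reflections 96 × 0.08 = 7.68
  Essays 45 × 0.28 = 12.6
Sum = 71.188
71.188 is ≥ 62 and < 72 → D

D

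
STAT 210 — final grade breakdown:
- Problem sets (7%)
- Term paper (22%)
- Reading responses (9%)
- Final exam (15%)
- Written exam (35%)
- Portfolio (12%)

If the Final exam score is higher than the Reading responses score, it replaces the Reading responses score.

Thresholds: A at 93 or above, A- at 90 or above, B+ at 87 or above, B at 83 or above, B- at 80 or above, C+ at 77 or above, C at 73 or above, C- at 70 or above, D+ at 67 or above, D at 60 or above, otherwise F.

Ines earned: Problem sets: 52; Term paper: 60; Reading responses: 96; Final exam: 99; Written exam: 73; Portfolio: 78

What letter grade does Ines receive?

C

Final exam (99) > Reading responses (96), so Reading responses counts as 99.
Weighted total:
  Problem sets 52 × 0.07 = 3.64
  Term paper 60 × 0.22 = 13.2
  Reading responses 99 × 0.09 = 8.91
  Final exam 99 × 0.15 = 14.85
  Written exam 73 × 0.35 = 25.55
  Portfolio 78 × 0.12 = 9.36
Sum = 75.51
75.51 is ≥ 73 and < 77 → C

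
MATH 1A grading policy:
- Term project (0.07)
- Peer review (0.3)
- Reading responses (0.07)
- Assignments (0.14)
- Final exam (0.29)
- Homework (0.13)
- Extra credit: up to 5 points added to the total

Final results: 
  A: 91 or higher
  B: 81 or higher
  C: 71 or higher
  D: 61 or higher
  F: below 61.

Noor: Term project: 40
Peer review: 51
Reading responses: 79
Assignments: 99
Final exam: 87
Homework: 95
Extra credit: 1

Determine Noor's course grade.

Weighted total:
  Term project 40 × 0.07 = 2.8
  Peer review 51 × 0.3 = 15.3
  Reading responses 79 × 0.07 = 5.53
  Assignments 99 × 0.14 = 13.86
  Final exam 87 × 0.29 = 25.23
  Homework 95 × 0.13 = 12.35
Sum = 75.07
Extra credit: 75.07 + 1 = 76.07
76.07 is ≥ 71 and < 81 → C

C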